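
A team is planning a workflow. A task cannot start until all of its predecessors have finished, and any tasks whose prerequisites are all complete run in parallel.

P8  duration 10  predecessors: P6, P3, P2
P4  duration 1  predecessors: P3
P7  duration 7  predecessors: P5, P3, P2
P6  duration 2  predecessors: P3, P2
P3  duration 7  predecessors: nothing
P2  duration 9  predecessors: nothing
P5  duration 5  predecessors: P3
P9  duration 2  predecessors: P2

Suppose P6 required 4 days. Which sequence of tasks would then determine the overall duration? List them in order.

The binding path is P2→P6→P8 = 9+2+10 = 21; finish at 21 days.
P6 is on the critical path; changing it to 4 makes that path 23 days.
No other chain overtakes it, so the finish is 23 days.

P2, P6, P8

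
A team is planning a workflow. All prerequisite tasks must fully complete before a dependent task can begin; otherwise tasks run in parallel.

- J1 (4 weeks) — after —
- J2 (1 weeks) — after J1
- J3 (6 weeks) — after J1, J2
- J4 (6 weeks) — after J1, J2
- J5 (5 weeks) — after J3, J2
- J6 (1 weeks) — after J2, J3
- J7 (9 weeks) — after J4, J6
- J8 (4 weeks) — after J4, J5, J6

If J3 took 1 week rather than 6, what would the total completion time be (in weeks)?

20

Baseline: J1→J2→J3→J6→J7 = 4+1+6+1+9 = 21 → 21 weeks.
J3 is on the critical path; changing it to 1 makes that path 16 weeks.
New critical path: J1→J2→J4→J7 = 4+1+6+9 = 20 ⇒ 20 weeks.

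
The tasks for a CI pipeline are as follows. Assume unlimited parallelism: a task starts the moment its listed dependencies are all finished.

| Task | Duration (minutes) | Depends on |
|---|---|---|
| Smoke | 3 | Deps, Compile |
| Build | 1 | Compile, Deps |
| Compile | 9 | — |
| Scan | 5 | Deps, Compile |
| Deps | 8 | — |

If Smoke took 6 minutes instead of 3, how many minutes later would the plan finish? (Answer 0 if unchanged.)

Critical path before the change: Compile→Scan = 9+5 = 14 giving 14 minutes.
The longest path through Smoke is only 12 minutes, so Smoke has float 2.
New critical path: Compile→Smoke = 9+6 = 15 ⇒ 15 minutes.
Change in finish: 15 − 14 = +1 minutes.

1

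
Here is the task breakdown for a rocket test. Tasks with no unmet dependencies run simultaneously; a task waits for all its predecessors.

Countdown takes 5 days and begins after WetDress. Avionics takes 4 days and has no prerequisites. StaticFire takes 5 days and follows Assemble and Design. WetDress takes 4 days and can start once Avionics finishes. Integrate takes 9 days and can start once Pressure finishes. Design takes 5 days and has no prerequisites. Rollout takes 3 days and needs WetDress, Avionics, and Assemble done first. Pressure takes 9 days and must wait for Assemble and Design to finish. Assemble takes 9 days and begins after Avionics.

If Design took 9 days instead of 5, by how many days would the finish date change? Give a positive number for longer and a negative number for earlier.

Baseline: Avionics→Assemble→Pressure→Integrate = 4+9+9+9 = 31 → 31 days.
Design is off the critical path — its longest chain is 23 days, giving 8 of slack.
That remains the longest chain; total 31 days.
Change in finish: 31 − 31 = +0 days.

0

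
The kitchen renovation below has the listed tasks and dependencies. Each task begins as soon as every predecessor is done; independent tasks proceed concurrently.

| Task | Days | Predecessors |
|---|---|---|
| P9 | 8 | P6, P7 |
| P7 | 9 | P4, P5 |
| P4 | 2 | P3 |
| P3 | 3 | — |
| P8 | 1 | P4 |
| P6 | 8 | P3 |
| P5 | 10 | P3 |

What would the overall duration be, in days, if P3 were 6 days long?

33

Baseline: P3→P5→P7→P9 = 3+10+9+8 = 30 → 30 days.
Since P3 is critical, the +3 change carries straight to that chain (now 33 days).
No other chain overtakes it, so the finish is 33 days.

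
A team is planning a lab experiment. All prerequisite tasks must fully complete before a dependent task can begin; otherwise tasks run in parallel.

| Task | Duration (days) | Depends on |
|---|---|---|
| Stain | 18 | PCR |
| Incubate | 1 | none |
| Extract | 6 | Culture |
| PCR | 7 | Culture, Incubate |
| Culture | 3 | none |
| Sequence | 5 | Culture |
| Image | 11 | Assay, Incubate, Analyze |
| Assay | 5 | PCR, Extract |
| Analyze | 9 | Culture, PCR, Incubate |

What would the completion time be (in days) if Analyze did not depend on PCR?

Original critical path: Culture→PCR→Analyze→Image = 3+7+9+11 = 30 ⇒ 30 days.
Without PCR→Analyze, Analyze's earliest start moves from 10 to 3.
After: Culture→PCR→Stain = 3+7+18 = 28 → 28 days.

28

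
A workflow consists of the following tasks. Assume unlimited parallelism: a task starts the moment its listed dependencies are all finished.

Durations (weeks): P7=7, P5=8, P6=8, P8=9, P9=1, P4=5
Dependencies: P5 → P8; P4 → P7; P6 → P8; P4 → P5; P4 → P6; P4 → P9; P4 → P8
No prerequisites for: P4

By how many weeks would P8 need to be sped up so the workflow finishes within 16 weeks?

Current finish: 22 weeks; target: 16.
P8 is on every critical path, so each week cut from P8 cuts the finish by one (this holds down to a finish of 14).
Need 22 − 16 = 6 weeks off P8 → P8 becomes 3 weeks, finish becomes 16.

6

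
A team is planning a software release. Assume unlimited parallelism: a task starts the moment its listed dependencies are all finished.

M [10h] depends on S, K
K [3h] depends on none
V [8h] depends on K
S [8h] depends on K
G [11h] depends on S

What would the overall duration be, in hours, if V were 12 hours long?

Actual critical path: K→S→G = 3+8+11 = 22 ⇒ 22 hours.
V has 11 hours of float (longest path through it is 11).
The critical path is still K→S→G; finish is now 22 hours.

22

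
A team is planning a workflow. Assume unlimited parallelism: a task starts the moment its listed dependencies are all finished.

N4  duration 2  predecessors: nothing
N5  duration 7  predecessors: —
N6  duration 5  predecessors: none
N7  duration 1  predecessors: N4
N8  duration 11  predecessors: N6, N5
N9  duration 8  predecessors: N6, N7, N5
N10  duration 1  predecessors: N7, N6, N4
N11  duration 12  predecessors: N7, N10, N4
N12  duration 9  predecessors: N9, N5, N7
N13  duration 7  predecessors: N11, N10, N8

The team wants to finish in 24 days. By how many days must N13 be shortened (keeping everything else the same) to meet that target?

Current finish: 25 days; target: 24.
N13 is on every critical path, so each day cut from N13 cuts the finish by one (this holds down to a finish of 24).
Need 25 − 24 = 1 day off N13 → N13 becomes 6 days, finish becomes 24.

1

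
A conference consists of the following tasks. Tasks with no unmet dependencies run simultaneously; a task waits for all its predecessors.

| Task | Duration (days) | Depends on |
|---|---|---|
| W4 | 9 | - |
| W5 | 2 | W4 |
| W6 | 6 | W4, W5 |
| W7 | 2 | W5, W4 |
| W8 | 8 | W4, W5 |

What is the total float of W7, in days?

Critical path: W4→W5→W8 = 9+2+8 = 19, so the finish is 19 days.
Longest path through W7: 13 days (earliest finish 13, latest finish 19).
Slack of W7 = 17 − 11 = 6 days.

6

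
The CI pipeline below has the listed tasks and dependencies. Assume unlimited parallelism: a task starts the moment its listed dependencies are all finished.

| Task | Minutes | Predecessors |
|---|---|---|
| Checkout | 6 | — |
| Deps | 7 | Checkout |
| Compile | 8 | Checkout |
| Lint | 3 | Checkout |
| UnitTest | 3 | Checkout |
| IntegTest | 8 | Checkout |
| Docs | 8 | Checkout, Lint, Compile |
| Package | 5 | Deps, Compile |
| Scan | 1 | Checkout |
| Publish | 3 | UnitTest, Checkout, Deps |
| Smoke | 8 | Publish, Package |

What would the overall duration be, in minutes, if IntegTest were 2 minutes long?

27

The binding path is Checkout→Compile→Package→Smoke = 6+8+5+8 = 27; finish at 27 minutes.
The longest path through IntegTest is only 14 minutes, so IntegTest has float 13.
The critical path is still Checkout→Compile→Package→Smoke; finish is now 27 minutes.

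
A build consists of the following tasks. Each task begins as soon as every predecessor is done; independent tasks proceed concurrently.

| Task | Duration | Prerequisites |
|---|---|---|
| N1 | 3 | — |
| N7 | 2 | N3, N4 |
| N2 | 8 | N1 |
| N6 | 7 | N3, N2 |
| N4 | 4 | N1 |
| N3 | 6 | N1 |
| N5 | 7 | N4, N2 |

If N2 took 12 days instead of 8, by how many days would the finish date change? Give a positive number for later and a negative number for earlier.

As given, the longest chain is N1→N2→N5 = 3+8+7 = 18, so the finish is 18 days.
Since N2 is critical, the +4 change carries straight to that chain (now 22 days).
The critical path is still N1→N2→N5; finish is now 22 days.
Change in finish: 22 − 18 = +4 days.

4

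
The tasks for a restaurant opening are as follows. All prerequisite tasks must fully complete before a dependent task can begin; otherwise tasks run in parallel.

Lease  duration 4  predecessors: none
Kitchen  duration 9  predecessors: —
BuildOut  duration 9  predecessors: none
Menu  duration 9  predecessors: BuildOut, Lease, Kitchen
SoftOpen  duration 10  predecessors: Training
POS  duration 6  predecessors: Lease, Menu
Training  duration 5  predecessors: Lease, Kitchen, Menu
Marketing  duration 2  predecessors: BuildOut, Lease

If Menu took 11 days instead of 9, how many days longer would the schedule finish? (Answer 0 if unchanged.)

Critical path before the change: BuildOut→Menu→Training→SoftOpen = 9+9+5+10 = 33 giving 33 days.
Since Menu is critical, the +2 change carries straight to that chain (now 35 days).
No other chain overtakes it, so the finish is 35 days.
Change in finish: 35 − 33 = +2 days.

2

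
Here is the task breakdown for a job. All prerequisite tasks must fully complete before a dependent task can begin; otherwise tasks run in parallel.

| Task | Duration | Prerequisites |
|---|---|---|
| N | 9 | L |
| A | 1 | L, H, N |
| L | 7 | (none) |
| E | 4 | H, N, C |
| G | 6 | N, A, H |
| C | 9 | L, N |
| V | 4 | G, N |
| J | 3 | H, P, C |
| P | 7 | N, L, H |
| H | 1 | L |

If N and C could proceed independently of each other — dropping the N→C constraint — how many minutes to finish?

Original critical path: L→N→C→E = 7+9+9+4 = 29 ⇒ 29 minutes.
Without N→C, C's earliest start moves from 16 to 7.
The longest chain is now L→N→A→G→V = 7+9+1+6+4 = 27, so the plan takes 27 minutes.

27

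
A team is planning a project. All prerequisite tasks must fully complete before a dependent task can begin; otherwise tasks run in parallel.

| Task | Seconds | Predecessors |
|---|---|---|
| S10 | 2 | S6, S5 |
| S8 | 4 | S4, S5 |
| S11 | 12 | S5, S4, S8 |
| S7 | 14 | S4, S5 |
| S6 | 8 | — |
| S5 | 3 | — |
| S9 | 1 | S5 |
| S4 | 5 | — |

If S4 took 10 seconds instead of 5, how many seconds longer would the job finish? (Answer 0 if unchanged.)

As given, the longest chain is S4→S8→S11 = 5+4+12 = 21, so the finish is 21 seconds.
S4 lies on that path, so at 10 seconds the path becomes 26 seconds.
The critical path is still S4→S8→S11; finish is now 26 seconds.
Change in finish: 26 − 21 = +5 seconds.

5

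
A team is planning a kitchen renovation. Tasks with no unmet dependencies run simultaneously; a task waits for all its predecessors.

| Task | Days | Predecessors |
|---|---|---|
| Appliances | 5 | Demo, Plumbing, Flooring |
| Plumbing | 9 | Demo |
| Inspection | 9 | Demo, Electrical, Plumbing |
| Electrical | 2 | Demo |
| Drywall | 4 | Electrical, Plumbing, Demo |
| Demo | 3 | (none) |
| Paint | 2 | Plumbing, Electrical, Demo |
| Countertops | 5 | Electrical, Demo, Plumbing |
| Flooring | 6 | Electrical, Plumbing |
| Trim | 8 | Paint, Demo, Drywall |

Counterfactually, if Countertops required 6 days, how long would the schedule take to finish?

24

The binding path is Demo→Plumbing→Drywall→Trim = 3+9+4+8 = 24; finish at 24 days.
The longest path through Countertops is only 17 days, so Countertops has float 7.
The critical path is still Demo→Plumbing→Drywall→Trim; finish is now 24 days.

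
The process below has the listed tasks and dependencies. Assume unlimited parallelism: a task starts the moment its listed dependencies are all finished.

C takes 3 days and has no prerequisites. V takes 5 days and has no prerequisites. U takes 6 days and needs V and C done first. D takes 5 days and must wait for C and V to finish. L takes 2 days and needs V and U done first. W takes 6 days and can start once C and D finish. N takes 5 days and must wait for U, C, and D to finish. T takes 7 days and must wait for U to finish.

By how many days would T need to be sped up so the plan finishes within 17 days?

1

Current finish: 18 days; target: 17.
T is on every critical path, so each day cut from T cuts the finish by one (this holds down to a finish of 16).
Need 18 − 17 = 1 day off T → T becomes 6 days, finish becomes 17.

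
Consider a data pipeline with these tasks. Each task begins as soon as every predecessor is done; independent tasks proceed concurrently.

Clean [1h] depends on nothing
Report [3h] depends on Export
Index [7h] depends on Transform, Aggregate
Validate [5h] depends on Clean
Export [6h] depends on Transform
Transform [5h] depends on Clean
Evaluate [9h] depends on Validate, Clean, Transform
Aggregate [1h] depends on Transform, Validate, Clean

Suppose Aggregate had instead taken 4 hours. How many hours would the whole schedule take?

17

As given, the longest chain is Clean→Validate→Evaluate = 1+5+9 = 15, so the finish is 15 hours.
The longest path through Aggregate is only 14 hours, so Aggregate has float 1.
New critical path: Clean→Validate→Aggregate→Index = 1+5+4+7 = 17 ⇒ 17 hours.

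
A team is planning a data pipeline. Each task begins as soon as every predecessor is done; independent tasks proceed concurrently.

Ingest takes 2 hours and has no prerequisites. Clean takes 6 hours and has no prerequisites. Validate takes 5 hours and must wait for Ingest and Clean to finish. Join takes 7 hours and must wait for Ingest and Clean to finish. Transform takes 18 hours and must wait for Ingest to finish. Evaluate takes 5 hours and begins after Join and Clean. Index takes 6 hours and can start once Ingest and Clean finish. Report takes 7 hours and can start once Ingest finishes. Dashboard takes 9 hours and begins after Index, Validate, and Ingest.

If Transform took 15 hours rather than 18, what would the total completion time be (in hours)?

21

As given, the longest chain is Clean→Index→Dashboard = 6+6+9 = 21, so the finish is 21 hours.
Transform has 1 hour of float (longest path through it is 20).
No other chain overtakes it, so the finish is 21 hours.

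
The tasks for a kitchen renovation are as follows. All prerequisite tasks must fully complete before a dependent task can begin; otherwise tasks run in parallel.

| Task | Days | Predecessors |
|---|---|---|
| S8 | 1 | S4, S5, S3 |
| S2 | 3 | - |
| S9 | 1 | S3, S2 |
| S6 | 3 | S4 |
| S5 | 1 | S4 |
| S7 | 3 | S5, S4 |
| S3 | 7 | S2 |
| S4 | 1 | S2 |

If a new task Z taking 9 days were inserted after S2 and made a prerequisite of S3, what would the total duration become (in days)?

20

Originally the schedule takes 11 days.
With Z inserted, S3 now waits for max(S2, Z).
New critical path: S2→Z→S3→S8 = 3+9+7+1 = 20 ⇒ 20 days.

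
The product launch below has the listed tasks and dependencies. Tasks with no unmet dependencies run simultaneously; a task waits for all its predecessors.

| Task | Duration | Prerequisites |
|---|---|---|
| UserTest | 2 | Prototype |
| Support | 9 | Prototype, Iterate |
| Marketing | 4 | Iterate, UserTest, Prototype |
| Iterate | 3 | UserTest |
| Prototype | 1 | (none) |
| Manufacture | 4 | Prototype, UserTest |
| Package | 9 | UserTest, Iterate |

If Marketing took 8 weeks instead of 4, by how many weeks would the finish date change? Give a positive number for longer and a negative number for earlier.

0

As given, the longest chain is Prototype→UserTest→Iterate→Package = 1+2+3+9 = 15, so the finish is 15 weeks.
Marketing has 5 weeks of float (longest path through it is 10).
That remains the longest chain; total 15 weeks.
Change in finish: 15 − 15 = +0 weeks.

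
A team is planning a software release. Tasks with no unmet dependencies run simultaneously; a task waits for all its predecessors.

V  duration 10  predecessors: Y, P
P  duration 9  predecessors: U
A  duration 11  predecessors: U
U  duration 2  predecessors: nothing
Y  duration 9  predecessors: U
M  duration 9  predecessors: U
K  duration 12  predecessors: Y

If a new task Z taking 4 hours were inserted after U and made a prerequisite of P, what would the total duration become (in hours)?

25

Originally the project takes 23 hours.
With Z inserted, P now waits for max(U, Z).
New critical path: U→Z→P→V = 2+4+9+10 = 25 ⇒ 25 hours.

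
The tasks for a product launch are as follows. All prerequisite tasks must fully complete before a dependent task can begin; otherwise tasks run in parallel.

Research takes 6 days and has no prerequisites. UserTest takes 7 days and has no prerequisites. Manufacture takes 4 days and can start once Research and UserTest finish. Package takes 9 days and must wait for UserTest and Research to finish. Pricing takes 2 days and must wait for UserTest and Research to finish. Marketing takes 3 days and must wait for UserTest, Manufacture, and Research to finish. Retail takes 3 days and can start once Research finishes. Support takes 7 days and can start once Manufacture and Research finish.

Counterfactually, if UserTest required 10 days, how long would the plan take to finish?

As given, the longest chain is UserTest→Manufacture→Support = 7+4+7 = 18, so the finish is 18 days.
UserTest lies on that path, so at 10 days the path becomes 21 days.
The critical path is still UserTest→Manufacture→Support; finish is now 21 days.

21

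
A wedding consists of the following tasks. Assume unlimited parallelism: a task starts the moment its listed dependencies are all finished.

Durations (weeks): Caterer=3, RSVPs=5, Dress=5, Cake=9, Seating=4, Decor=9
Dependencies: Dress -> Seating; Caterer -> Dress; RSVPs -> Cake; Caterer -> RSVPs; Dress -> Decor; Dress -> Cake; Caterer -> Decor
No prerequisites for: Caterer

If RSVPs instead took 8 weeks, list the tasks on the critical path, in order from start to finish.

Caterer, RSVPs, Cake

Baseline: Caterer→RSVPs→Cake = 3+5+9 = 17 → 17 weeks.
RSVPs lies on that path, so at 8 weeks the path becomes 20 weeks.
The critical path is still Caterer→RSVPs→Cake; finish is now 20 weeks.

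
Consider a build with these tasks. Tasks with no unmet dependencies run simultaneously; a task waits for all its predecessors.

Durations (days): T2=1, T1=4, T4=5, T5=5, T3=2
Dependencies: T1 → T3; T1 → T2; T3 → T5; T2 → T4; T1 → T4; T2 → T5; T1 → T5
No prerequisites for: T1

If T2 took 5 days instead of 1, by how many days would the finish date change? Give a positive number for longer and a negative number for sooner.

3

As given, the longest chain is T1→T3→T5 = 4+2+5 = 11, so the finish is 11 days.
T2 is off the critical path — its longest chain is 10 days, giving 1 of slack.
New critical path: T1→T2→T4 = 4+5+5 = 14 ⇒ 14 days.
Change in finish: 14 − 11 = +3 days.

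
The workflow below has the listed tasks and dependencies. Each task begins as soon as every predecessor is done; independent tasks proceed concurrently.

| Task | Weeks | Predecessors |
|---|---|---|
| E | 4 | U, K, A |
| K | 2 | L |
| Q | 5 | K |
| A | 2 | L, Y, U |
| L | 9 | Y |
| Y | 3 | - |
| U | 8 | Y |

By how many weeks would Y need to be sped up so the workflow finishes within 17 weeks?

Current finish: 19 weeks; target: 17.
Y is on every critical path, so each week cut from Y cuts the finish by one (this holds down to a finish of 17).
Need 19 − 17 = 2 weeks off Y → Y becomes 1 week, finish becomes 17.

2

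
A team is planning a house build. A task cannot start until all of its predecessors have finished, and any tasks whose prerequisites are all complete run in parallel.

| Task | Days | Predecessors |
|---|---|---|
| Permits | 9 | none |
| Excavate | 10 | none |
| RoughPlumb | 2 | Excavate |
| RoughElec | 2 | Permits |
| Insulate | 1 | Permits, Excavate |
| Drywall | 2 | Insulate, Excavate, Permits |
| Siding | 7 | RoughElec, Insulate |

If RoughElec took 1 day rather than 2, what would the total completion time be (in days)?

18

The binding path is Permits→RoughElec→Siding = 9+2+7 = 18; finish at 18 days.
RoughElec lies on that path, so at 1 day the path becomes 17 days.
New critical path: Excavate→Insulate→Siding = 10+1+7 = 18 ⇒ 18 days.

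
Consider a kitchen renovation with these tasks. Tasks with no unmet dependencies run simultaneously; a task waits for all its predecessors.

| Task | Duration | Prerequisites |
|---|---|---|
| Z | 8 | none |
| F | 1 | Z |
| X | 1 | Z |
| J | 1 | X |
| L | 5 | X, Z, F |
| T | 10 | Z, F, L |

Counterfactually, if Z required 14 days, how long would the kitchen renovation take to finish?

Baseline: Z→F→L→T = 8+1+5+10 = 24 → 24 days.
Z lies on that path, so at 14 days the path becomes 30 days.
The critical path is still Z→F→L→T; finish is now 30 days.

30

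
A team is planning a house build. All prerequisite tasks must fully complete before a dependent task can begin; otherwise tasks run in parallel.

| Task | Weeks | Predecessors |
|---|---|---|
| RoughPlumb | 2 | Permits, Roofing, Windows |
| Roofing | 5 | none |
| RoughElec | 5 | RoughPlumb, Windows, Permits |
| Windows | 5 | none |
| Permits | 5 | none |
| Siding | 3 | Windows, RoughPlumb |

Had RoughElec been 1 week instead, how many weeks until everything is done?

Baseline: Permits→RoughPlumb→RoughElec = 5+2+5 = 12 → 12 weeks.
RoughElec lies on that path, so at 1 week the path becomes 8 weeks.
The binding chain switches to Permits→RoughPlumb→Siding = 5+2+3 = 10; finish 10 weeks.

10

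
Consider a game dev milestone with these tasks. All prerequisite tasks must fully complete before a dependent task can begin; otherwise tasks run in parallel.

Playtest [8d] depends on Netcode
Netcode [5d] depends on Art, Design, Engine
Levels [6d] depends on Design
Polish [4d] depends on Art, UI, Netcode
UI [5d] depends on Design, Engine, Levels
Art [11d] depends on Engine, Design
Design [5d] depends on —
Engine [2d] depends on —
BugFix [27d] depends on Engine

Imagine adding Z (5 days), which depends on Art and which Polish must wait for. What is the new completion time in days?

Originally the schedule takes 29 days.
With Z inserted, Polish now waits for max(Art, UI, Netcode, Z).
New critical path: Design→Art→Netcode→Playtest = 5+11+5+8 = 29 ⇒ 29 days.

29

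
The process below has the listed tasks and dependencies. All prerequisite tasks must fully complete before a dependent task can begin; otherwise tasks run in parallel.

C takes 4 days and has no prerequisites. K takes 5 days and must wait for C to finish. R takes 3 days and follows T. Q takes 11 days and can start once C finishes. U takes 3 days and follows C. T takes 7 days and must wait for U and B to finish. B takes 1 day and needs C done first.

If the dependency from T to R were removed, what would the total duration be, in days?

15

Before: longest chain C→U→T→R = 4+3+7+3 = 17, finish 17.
Without T→R, R's earliest start moves from 14 to 0.
New critical path: C→Q = 4+11 = 15 ⇒ 15 days.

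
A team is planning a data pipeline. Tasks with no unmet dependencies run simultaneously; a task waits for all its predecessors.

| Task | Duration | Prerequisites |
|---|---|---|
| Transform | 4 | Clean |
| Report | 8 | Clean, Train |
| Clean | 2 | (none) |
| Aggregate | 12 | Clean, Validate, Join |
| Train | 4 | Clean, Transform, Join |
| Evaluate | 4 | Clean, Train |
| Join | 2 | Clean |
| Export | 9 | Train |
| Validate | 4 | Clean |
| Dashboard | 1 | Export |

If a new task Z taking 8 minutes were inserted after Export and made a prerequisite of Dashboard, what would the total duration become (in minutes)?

28

Originally the schedule takes 20 minutes.
With Z inserted, Dashboard now waits for max(Export, Z).
New critical path: Clean→Transform→Train→Export→Z→Dashboard = 2+4+4+9+8+1 = 28 ⇒ 28 minutes.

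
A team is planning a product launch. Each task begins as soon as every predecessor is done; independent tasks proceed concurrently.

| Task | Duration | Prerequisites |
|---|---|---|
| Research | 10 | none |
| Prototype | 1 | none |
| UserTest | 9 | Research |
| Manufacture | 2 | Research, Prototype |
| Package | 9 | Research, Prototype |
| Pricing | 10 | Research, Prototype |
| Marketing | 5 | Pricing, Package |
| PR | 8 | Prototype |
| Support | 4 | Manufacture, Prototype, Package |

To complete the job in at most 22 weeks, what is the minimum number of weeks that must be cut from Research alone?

Current finish: 25 weeks; target: 22.
Research is on every critical path, so each week cut from Research cuts the finish by one (this holds down to a finish of 16).
Need 25 − 22 = 3 weeks off Research → Research becomes 7 weeks, finish becomes 22.

3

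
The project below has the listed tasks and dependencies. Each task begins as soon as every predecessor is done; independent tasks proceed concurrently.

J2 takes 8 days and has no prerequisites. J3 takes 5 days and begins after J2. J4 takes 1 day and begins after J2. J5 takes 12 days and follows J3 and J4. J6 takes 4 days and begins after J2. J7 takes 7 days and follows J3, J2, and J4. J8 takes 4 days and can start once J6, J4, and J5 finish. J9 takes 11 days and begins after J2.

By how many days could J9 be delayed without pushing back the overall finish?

10

The longest chain is J2→J3→J5→J8 = 8+5+12+4 = 29; overall finish 29 days.
J9 finishes as early as 19 and must finish by 29.
Slack of J9 = 18 − 8 = 10 days.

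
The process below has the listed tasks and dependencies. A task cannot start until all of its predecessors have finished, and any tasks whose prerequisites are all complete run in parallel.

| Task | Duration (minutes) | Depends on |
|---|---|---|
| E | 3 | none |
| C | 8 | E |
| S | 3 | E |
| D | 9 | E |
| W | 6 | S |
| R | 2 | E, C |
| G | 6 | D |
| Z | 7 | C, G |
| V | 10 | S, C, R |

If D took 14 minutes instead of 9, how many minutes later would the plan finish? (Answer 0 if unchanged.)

Actual critical path: E→D→G→Z = 3+9+6+7 = 25 ⇒ 25 minutes.
D is on the critical path; changing it to 14 makes that path 30 minutes.
That remains the longest chain; total 30 minutes.
Change in finish: 30 − 25 = +5 minutes.

5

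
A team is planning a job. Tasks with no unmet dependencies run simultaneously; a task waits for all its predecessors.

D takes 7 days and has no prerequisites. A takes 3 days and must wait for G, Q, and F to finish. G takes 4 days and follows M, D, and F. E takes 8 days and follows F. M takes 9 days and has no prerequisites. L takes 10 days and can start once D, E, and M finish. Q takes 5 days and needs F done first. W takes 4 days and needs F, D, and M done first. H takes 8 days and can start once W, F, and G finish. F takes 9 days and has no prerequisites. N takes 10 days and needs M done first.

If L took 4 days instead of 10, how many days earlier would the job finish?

Baseline: F→E→L = 9+8+10 = 27 → 27 days.
L is on the critical path; changing it to 4 makes that path 21 days.
The binding chain switches to M→W→H = 9+4+8 = 21; finish 21 days.
Change in finish: 21 − 27 = -6 days.

6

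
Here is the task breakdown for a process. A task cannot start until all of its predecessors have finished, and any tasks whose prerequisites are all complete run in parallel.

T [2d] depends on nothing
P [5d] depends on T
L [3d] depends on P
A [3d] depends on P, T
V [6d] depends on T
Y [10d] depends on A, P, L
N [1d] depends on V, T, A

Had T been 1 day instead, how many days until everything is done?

Baseline: T→P→L→Y = 2+5+3+10 = 20 → 20 days.
T lies on that path, so at 1 day the path becomes 19 days.
No other chain overtakes it, so the finish is 19 days.

19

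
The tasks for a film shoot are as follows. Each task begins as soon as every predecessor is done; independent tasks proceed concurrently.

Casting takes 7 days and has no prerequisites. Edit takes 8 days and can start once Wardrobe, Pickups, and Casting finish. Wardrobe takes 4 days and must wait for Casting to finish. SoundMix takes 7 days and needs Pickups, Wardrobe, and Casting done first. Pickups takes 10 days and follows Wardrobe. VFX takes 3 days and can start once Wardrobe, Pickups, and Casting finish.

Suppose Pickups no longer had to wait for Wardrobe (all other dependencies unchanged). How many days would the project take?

With the dependency in place, Casting→Wardrobe→Pickups→Edit = 7+4+10+8 = 29 sets the finish at 29 days.
Without Wardrobe→Pickups, Pickups's earliest start moves from 11 to 0.
After: Casting→Wardrobe→Edit = 7+4+8 = 19 → 19 days.

19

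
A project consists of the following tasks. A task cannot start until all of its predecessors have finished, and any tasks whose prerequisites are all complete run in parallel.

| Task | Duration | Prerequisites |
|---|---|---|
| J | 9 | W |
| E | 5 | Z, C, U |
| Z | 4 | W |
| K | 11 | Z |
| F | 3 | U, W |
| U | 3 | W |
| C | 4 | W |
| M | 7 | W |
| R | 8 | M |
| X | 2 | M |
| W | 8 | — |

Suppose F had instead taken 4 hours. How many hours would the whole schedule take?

23

Baseline: W→M→R = 8+7+8 = 23 → 23 hours.
F is off the critical path — its longest chain is 14 hours, giving 9 of slack.
The critical path is still W→M→R; finish is now 23 hours.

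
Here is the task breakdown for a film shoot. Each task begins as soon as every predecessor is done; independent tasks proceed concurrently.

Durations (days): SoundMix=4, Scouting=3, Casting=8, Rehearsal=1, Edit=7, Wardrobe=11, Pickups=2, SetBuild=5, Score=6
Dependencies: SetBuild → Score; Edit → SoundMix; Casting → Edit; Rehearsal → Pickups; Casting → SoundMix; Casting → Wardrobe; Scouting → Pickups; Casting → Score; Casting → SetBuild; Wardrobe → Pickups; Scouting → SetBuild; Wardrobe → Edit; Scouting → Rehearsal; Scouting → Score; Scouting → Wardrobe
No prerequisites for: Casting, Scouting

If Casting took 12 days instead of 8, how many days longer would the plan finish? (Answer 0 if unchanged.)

As given, the longest chain is Casting→Wardrobe→Edit→SoundMix = 8+11+7+4 = 30, so the finish is 30 days.
Casting is on the critical path; changing it to 12 makes that path 34 days.
The critical path is still Casting→Wardrobe→Edit→SoundMix; finish is now 34 days.
Change in finish: 34 − 30 = +4 days.

4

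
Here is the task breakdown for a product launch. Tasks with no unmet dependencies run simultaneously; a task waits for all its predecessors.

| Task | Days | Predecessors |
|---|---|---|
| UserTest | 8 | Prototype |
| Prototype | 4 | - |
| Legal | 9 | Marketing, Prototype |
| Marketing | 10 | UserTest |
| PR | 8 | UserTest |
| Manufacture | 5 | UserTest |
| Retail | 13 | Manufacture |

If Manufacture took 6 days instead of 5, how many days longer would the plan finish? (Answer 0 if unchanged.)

0

Critical path before the change: Prototype→UserTest→Marketing→Legal = 4+8+10+9 = 31 giving 31 days.
The longest path through Manufacture is only 30 days, so Manufacture has float 1.
New critical path: Prototype→UserTest→Manufacture→Retail = 4+8+6+13 = 31 ⇒ 31 days.
Change in finish: 31 − 31 = +0 days.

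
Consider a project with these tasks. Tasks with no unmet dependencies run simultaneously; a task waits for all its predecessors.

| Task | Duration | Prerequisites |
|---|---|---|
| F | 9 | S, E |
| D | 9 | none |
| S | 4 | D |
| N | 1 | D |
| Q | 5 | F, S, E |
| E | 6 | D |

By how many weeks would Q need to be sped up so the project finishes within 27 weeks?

Current finish: 29 weeks; target: 27.
Q is on every critical path, so each week cut from Q cuts the finish by one (this holds down to a finish of 25).
Need 29 − 27 = 2 weeks off Q → Q becomes 3 weeks, finish becomes 27.

2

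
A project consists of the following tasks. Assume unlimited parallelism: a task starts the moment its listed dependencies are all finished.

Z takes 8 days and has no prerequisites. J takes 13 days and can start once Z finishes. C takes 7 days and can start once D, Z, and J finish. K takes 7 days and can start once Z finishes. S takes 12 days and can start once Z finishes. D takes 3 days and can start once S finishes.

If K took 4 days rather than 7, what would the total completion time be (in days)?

Baseline: Z→S→D→C = 8+12+3+7 = 30 → 30 days.
K is off the critical path — its longest chain is 15 days, giving 15 of slack.
The critical path is still Z→S→D→C; finish is now 30 days.

30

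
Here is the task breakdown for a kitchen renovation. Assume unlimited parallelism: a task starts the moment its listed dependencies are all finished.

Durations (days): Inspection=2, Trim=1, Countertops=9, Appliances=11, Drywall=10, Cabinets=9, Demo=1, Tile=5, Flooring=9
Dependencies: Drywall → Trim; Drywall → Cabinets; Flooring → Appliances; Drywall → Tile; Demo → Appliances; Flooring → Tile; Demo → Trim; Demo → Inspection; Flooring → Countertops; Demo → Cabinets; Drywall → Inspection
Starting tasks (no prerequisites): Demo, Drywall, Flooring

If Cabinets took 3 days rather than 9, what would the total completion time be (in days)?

20

As given, the longest chain is Flooring→Appliances = 9+11 = 20, so the finish is 20 days.
The longest path through Cabinets is only 19 days, so Cabinets has float 1.
That remains the longest chain; total 20 days.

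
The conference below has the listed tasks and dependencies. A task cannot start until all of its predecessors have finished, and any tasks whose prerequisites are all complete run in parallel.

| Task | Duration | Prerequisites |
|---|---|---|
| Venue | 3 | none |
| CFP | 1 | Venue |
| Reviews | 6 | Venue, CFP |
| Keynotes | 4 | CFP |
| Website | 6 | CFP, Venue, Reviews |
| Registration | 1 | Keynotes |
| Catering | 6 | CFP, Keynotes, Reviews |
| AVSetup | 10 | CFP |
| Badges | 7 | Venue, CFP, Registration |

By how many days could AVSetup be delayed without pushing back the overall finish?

2

Venue→CFP→Reviews→Website = 3+1+6+6 = 16 sets the makespan at 16 days.
Longest path through AVSetup: 14 days (earliest finish 14, latest finish 16).
Slack of AVSetup = 6 − 4 = 2 days.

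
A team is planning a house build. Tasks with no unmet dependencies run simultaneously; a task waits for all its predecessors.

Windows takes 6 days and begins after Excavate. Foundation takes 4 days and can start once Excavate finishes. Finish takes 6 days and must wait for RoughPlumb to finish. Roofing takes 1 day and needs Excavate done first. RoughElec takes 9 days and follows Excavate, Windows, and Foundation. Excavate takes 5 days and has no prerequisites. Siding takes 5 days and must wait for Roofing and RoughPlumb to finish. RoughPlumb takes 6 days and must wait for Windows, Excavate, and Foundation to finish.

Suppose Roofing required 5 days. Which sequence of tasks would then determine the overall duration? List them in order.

Baseline: Excavate→Windows→RoughPlumb→Finish = 5+6+6+6 = 23 → 23 days.
The longest path through Roofing is only 11 days, so Roofing has float 12.
The critical path is still Excavate→Windows→RoughPlumb→Finish; finish is now 23 days.

Excavate, Windows, RoughPlumb, Finish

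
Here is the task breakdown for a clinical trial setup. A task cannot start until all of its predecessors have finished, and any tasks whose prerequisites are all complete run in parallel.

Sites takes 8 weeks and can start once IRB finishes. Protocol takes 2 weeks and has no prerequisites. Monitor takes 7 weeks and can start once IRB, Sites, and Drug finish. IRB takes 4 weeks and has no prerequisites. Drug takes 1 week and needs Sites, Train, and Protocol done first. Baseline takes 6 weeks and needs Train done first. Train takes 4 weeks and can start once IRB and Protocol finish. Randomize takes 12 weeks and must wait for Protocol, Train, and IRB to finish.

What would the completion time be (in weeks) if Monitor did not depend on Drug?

20

With the dependency in place, IRB→Sites→Drug→Monitor = 4+8+1+7 = 20 sets the finish at 20 weeks.
Without Drug→Monitor, Monitor's earliest start moves from 13 to 12.
The longest chain is now IRB→Train→Randomize = 4+4+12 = 20, so the plan takes 20 weeks.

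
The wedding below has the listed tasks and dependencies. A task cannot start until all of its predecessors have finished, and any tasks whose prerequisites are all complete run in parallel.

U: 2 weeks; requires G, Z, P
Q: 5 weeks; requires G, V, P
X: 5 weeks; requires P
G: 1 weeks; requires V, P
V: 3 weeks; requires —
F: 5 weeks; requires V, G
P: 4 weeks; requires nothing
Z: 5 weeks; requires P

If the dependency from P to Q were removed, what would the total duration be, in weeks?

11

Before: longest chain P→Z→U = 4+5+2 = 11, finish 11.
Dropping P→Q doesn't change Q's earliest start (5); another predecessor still binds.
After: P→Z→U = 4+5+2 = 11 → 11 weeks.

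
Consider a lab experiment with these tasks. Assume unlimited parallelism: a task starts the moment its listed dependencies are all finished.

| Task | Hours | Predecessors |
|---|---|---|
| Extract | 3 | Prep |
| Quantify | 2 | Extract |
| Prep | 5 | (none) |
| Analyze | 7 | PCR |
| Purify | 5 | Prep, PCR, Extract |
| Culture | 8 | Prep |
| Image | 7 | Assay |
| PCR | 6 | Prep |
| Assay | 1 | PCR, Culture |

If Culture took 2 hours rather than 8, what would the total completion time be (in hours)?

19

Critical path before the change: Prep→Culture→Assay→Image = 5+8+1+7 = 21 giving 21 hours.
Culture is on the critical path; changing it to 2 makes that path 15 hours.
New critical path: Prep→PCR→Assay→Image = 5+6+1+7 = 19 ⇒ 19 hours.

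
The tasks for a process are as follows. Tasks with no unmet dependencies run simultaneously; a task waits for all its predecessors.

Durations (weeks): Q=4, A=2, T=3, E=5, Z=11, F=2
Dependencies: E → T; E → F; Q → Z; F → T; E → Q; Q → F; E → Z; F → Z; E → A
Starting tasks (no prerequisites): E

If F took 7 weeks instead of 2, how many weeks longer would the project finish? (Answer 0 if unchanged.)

Baseline: E→Q→F→Z = 5+4+2+11 = 22 → 22 weeks.
F is on the critical path; changing it to 7 makes that path 27 weeks.
The critical path is still E→Q→F→Z; finish is now 27 weeks.
Change in finish: 27 − 22 = +5 weeks.

5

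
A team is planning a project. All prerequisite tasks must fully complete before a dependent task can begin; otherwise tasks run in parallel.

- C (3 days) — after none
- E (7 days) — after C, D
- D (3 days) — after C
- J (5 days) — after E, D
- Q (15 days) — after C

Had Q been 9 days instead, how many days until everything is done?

18

Baseline: C→Q = 3+15 = 18 → 18 days.
Since Q is critical, the -6 change carries straight to that chain (now 12 days).
New critical path: C→D→E→J = 3+3+7+5 = 18 ⇒ 18 days.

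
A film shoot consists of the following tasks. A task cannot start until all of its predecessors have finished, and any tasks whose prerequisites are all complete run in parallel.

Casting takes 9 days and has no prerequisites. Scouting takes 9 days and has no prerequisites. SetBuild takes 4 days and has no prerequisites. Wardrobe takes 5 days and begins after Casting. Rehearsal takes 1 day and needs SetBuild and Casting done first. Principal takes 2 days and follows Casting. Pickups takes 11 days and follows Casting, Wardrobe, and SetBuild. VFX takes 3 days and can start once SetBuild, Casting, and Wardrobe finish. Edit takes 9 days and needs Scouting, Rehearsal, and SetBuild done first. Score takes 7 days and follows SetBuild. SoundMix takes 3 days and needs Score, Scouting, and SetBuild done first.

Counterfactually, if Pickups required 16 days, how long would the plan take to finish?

30

Critical path before the change: Casting→Wardrobe→Pickups = 9+5+11 = 25 giving 25 days.
Pickups lies on that path, so at 16 days the path becomes 30 days.
That remains the longest chain; total 30 days.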